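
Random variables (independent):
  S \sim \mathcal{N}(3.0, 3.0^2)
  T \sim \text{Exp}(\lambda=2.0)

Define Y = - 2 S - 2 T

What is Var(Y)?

For independent RVs: Var(aX + bY) = a²Var(X) + b²Var(Y)
Var(S) = 9
Var(T) = 0.25
Var(Y) = (-2)²*9 + (-2)²*0.25
= 4*9 + 4*0.25 = 37

37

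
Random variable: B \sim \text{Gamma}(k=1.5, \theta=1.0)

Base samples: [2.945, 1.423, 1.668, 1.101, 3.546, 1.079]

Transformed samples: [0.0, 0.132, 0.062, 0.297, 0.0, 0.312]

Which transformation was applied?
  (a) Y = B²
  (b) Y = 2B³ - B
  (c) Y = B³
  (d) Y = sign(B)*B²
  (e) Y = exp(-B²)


Checking option (e) Y = exp(-B²):
  B = 2.945 -> Y = 0.0 ✓
  B = 1.423 -> Y = 0.132 ✓
  B = 1.668 -> Y = 0.062 ✓
All samples match this transformation.

(e) exp(-B²)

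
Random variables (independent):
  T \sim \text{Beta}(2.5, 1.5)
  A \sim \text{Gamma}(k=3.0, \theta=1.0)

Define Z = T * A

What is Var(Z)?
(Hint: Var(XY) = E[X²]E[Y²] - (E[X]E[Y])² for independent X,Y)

Var(XY) = E[X²]E[Y²] - (E[X]E[Y])²
E[T] = 0.625, Var(T) = 0.046875
E[A] = 3, Var(A) = 3
E[T²] = 0.046875 + 0.625² = 0.4375
E[A²] = 3 + 3² = 12
Var(Z) = 0.4375*12 - (0.625*3)²
= 5.25 - 3.515625 = 1.734375

1.734375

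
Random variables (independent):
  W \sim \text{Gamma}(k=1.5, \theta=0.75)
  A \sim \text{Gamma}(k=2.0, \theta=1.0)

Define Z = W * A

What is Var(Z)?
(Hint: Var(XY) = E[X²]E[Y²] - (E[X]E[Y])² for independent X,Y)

Var(XY) = E[X²]E[Y²] - (E[X]E[Y])²
E[W] = 1.125, Var(W) = 0.84375
E[A] = 2, Var(A) = 2
E[W²] = 0.84375 + 1.125² = 2.109375
E[A²] = 2 + 2² = 6
Var(Z) = 2.109375*6 - (1.125*2)²
= 12.65625 - 5.0625 = 7.59375

7.59375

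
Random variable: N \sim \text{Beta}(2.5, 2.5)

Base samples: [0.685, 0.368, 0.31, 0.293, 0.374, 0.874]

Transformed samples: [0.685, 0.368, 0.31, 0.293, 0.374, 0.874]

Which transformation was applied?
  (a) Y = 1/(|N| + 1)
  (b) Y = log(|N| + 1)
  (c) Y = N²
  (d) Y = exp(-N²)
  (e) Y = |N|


Checking option (e) Y = |N|:
  N = 0.685 -> Y = 0.685 ✓
  N = 0.368 -> Y = 0.368 ✓
  N = 0.31 -> Y = 0.31 ✓
All samples match this transformation.

(e) |N|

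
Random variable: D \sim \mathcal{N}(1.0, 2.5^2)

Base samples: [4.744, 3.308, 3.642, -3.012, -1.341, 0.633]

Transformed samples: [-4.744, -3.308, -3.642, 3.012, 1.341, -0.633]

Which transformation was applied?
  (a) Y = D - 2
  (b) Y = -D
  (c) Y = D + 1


Checking option (b) Y = -D:
  D = 4.744 -> Y = -4.744 ✓
  D = 3.308 -> Y = -3.308 ✓
  D = 3.642 -> Y = -3.642 ✓
All samples match this transformation.

(b) -D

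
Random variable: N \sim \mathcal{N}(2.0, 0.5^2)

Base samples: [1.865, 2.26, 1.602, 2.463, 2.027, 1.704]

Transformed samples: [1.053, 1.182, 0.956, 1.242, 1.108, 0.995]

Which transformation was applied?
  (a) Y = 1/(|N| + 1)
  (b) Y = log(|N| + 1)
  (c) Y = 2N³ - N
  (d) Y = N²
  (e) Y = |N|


Checking option (b) Y = log(|N| + 1):
  N = 1.865 -> Y = 1.053 ✓
  N = 2.26 -> Y = 1.182 ✓
  N = 1.602 -> Y = 0.956 ✓
All samples match this transformation.

(b) log(|N| + 1)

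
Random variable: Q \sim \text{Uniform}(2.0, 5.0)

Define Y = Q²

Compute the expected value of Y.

Using E[X²] = Var(X) + (E[X])²:
E[Q] = 3.5
Var(Q) = (5 - 2)^2/12 = 0.75
E[Q²] = 0.75 + 3.5² = 0.75 + 12.25 = 13

13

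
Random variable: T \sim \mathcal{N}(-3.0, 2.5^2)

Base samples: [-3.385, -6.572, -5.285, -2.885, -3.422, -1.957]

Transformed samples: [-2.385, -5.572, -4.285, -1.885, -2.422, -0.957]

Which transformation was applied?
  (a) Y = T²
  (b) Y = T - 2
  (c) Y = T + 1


Checking option (c) Y = T + 1:
  T = -3.385 -> Y = -2.385 ✓
  T = -6.572 -> Y = -5.572 ✓
  T = -5.285 -> Y = -4.285 ✓
All samples match this transformation.

(c) T + 1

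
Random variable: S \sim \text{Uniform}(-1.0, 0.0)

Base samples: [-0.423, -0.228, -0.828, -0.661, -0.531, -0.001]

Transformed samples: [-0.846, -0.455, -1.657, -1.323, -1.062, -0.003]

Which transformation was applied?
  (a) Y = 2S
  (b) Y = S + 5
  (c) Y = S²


Checking option (a) Y = 2S:
  S = -0.423 -> Y = -0.846 ✓
  S = -0.228 -> Y = -0.455 ✓
  S = -0.828 -> Y = -1.657 ✓
All samples match this transformation.

(a) 2S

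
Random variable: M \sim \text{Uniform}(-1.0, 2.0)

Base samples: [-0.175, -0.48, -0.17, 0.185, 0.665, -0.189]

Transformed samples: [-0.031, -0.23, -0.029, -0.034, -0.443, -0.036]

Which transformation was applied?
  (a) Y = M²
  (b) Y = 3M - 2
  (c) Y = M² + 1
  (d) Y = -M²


Checking option (d) Y = -M²:
  M = -0.175 -> Y = -0.031 ✓
  M = -0.48 -> Y = -0.23 ✓
  M = -0.17 -> Y = -0.029 ✓
All samples match this transformation.

(d) -M²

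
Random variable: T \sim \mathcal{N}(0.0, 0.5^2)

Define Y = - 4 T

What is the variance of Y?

For Y = aT + b: Var(Y) = a² * Var(T)
Var(T) = 0.5^2 = 0.25
Var(Y) = (-4)² * 0.25 = 16 * 0.25 = 4

4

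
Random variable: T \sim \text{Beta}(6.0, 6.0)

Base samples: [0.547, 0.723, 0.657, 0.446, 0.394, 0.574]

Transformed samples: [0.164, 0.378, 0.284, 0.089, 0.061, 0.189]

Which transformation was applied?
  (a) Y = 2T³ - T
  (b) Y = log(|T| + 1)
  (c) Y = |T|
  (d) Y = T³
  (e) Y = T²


Checking option (d) Y = T³:
  T = 0.547 -> Y = 0.164 ✓
  T = 0.723 -> Y = 0.378 ✓
  T = 0.657 -> Y = 0.284 ✓
All samples match this transformation.

(d) T³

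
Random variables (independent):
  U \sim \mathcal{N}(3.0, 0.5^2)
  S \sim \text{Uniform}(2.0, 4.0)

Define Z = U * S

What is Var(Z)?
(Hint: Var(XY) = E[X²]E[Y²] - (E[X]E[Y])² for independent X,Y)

Var(XY) = E[X²]E[Y²] - (E[X]E[Y])²
E[U] = 3, Var(U) = 0.25
E[S] = 3, Var(S) = 0.33333333
E[U²] = 0.25 + 3² = 9.25
E[S²] = 0.33333333 + 3² = 9.3333333
Var(Z) = 9.25*9.3333333 - (3*3)²
= 86.333333 - 81 = 5.3333333

5.3333333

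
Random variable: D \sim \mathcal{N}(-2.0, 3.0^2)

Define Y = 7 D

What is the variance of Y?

For Y = aD + b: Var(Y) = a² * Var(D)
Var(D) = 3.0^2 = 9
Var(Y) = 7² * 9 = 49 * 9 = 441

441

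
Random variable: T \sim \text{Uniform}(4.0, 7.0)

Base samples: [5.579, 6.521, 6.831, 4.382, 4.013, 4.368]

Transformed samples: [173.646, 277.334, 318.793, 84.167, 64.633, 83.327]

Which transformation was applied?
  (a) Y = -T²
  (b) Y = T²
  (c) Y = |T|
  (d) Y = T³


Checking option (d) Y = T³:
  T = 5.579 -> Y = 173.646 ✓
  T = 6.521 -> Y = 277.334 ✓
  T = 6.831 -> Y = 318.793 ✓
All samples match this transformation.

(d) T³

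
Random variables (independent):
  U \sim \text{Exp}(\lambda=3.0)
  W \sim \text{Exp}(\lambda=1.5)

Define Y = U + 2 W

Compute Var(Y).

For independent RVs: Var(aX + bY) = a²Var(X) + b²Var(Y)
Var(U) = 0.11111111
Var(W) = 0.44444444
Var(Y) = 1²*0.11111111 + 2²*0.44444444
= 1*0.11111111 + 4*0.44444444 = 1.8888889

1.8888889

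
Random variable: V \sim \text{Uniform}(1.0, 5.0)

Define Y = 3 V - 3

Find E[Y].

For Y = 3V - 3:
E[Y] = 3 * E[V] - 3
E[V] = (1 + 5)/2 = 3
E[Y] = 3 * 3 - 3 = 6

6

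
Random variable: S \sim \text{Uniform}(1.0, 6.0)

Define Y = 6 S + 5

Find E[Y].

For Y = 6S + 5:
E[Y] = 6 * E[S] + 5
E[S] = (1 + 6)/2 = 3.5
E[Y] = 6 * 3.5 + 5 = 26

26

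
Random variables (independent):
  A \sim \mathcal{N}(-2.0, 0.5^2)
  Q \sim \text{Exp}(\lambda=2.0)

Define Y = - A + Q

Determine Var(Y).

For independent RVs: Var(aX + bY) = a²Var(X) + b²Var(Y)
Var(A) = 0.25
Var(Q) = 0.25
Var(Y) = (-1)²*0.25 + 1²*0.25
= 1*0.25 + 1*0.25 = 0.5

0.5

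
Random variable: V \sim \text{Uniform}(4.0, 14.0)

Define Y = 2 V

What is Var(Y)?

For Y = aV + b: Var(Y) = a² * Var(V)
Var(V) = (14 - 4)^2/12 = 8.3333333
Var(Y) = 2² * 8.3333333 = 4 * 8.3333333 = 33.333333

33.333333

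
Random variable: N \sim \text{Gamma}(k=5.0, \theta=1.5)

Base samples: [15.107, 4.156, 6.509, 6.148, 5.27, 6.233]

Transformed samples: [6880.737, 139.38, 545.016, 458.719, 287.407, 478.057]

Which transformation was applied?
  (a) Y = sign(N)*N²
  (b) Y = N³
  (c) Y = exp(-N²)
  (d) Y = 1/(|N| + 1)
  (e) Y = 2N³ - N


Checking option (e) Y = 2N³ - N:
  N = 15.107 -> Y = 6880.737 ✓
  N = 4.156 -> Y = 139.38 ✓
  N = 6.509 -> Y = 545.016 ✓
All samples match this transformation.

(e) 2N³ - N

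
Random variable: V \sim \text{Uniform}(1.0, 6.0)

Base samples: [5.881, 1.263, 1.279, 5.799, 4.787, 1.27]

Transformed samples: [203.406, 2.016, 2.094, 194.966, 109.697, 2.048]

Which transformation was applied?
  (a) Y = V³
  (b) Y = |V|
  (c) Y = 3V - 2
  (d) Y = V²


Checking option (a) Y = V³:
  V = 5.881 -> Y = 203.406 ✓
  V = 1.263 -> Y = 2.016 ✓
  V = 1.279 -> Y = 2.094 ✓
All samples match this transformation.

(a) V³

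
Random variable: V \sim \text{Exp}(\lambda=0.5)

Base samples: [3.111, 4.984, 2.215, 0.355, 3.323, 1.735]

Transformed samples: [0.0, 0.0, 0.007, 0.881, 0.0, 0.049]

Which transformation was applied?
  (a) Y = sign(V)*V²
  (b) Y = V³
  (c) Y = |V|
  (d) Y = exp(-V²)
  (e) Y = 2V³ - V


Checking option (d) Y = exp(-V²):
  V = 3.111 -> Y = 0.0 ✓
  V = 4.984 -> Y = 0.0 ✓
  V = 2.215 -> Y = 0.007 ✓
All samples match this transformation.

(d) exp(-V²)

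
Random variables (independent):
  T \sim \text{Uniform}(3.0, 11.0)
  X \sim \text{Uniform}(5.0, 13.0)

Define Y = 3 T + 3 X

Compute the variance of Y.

For independent RVs: Var(aX + bY) = a²Var(X) + b²Var(Y)
Var(T) = 5.3333333
Var(X) = 5.3333333
Var(Y) = 3²*5.3333333 + 3²*5.3333333
= 9*5.3333333 + 9*5.3333333 = 96

96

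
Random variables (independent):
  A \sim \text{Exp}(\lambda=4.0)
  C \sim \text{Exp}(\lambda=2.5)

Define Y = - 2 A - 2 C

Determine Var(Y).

For independent RVs: Var(aX + bY) = a²Var(X) + b²Var(Y)
Var(A) = 0.0625
Var(C) = 0.16
Var(Y) = (-2)²*0.0625 + (-2)²*0.16
= 4*0.0625 + 4*0.16 = 0.89

0.89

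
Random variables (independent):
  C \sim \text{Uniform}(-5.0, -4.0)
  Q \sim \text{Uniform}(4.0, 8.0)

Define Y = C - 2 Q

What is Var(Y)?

For independent RVs: Var(aX + bY) = a²Var(X) + b²Var(Y)
Var(C) = 0.083333333
Var(Q) = 1.3333333
Var(Y) = 1²*0.083333333 + (-2)²*1.3333333
= 1*0.083333333 + 4*1.3333333 = 5.4166667

5.4166667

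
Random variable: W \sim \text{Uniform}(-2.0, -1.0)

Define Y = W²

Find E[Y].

E[W²] = Var(W) + (E[W])² = 0.083333333 + 2.25 = 2.3333333

2.3333333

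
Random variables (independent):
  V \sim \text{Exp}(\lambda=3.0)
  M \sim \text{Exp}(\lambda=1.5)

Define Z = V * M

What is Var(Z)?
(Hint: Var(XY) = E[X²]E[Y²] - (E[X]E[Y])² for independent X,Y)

Var(XY) = E[X²]E[Y²] - (E[X]E[Y])²
E[V] = 0.33333333, Var(V) = 0.11111111
E[M] = 0.66666667, Var(M) = 0.44444444
E[V²] = 0.11111111 + 0.33333333² = 0.22222222
E[M²] = 0.44444444 + 0.66666667² = 0.88888889
Var(Z) = 0.22222222*0.88888889 - (0.33333333*0.66666667)²
= 0.19753086 - 0.049382716 = 0.14814815

0.14814815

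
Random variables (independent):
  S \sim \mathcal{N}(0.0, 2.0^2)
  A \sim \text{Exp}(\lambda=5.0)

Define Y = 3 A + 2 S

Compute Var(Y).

For independent RVs: Var(aX + bY) = a²Var(X) + b²Var(Y)
Var(S) = 4
Var(A) = 0.04
Var(Y) = 2²*4 + 3²*0.04
= 4*4 + 9*0.04 = 16.36

16.36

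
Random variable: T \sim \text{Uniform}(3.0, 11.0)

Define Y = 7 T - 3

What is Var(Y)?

For Y = aT + b: Var(Y) = a² * Var(T)
Var(T) = (11 - 3)^2/12 = 5.3333333
Var(Y) = 7² * 5.3333333 = 49 * 5.3333333 = 261.33333

261.33333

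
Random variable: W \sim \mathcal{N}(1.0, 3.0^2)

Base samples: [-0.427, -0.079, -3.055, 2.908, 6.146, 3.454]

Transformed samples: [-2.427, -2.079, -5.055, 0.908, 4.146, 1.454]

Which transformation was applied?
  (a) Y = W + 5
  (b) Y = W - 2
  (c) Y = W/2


Checking option (b) Y = W - 2:
  W = -0.427 -> Y = -2.427 ✓
  W = -0.079 -> Y = -2.079 ✓
  W = -3.055 -> Y = -5.055 ✓
All samples match this transformation.

(b) W - 2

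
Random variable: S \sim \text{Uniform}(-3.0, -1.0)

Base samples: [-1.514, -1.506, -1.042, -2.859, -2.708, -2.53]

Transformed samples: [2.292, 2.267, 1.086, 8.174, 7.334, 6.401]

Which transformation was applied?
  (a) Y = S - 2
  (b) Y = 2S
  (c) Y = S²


Checking option (c) Y = S²:
  S = -1.514 -> Y = 2.292 ✓
  S = -1.506 -> Y = 2.267 ✓
  S = -1.042 -> Y = 1.086 ✓
All samples match this transformation.

(c) S²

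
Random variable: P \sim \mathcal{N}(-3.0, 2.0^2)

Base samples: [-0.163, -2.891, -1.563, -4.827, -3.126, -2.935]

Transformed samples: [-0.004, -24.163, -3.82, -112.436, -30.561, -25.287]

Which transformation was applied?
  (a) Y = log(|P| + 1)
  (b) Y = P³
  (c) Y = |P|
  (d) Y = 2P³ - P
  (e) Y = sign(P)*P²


Checking option (b) Y = P³:
  P = -0.163 -> Y = -0.004 ✓
  P = -2.891 -> Y = -24.163 ✓
  P = -1.563 -> Y = -3.82 ✓
All samples match this transformation.

(b) P³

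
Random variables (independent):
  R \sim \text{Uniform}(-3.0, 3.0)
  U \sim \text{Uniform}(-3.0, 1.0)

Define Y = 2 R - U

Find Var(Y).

For independent RVs: Var(aX + bY) = a²Var(X) + b²Var(Y)
Var(R) = 3
Var(U) = 1.3333333
Var(Y) = 2²*3 + (-1)²*1.3333333
= 4*3 + 1*1.3333333 = 13.333333

13.333333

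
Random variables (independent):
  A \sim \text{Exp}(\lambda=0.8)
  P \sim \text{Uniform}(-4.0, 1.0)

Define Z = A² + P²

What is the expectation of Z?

E[Z] = E[A²] + E[P²]
E[A²] = Var(A) + E[A]² = 1.5625 + 1.5625 = 3.125
E[P²] = Var(P) + E[P]² = 2.0833333 + 2.25 = 4.3333333
E[Z] = 3.125 + 4.3333333 = 7.4583333

7.4583333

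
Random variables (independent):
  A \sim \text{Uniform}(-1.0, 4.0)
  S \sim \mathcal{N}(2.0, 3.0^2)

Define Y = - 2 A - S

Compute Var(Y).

For independent RVs: Var(aX + bY) = a²Var(X) + b²Var(Y)
Var(A) = 2.0833333
Var(S) = 9
Var(Y) = (-2)²*2.0833333 + (-1)²*9
= 4*2.0833333 + 1*9 = 17.333333

17.333333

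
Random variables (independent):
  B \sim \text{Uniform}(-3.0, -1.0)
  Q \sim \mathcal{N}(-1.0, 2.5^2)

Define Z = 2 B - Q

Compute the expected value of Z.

E[Z] = 2*E[B] - 1*E[Q]
E[B] = -2
E[Q] = -1
E[Z] = 2*(-2) - 1*(-1) = -3

-3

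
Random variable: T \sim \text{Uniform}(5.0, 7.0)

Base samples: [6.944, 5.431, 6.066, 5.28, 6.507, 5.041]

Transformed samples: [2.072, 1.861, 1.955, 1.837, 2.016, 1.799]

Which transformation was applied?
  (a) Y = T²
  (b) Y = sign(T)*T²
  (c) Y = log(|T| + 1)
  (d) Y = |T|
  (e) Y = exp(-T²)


Checking option (c) Y = log(|T| + 1):
  T = 6.944 -> Y = 2.072 ✓
  T = 5.431 -> Y = 1.861 ✓
  T = 6.066 -> Y = 1.955 ✓
All samples match this transformation.

(c) log(|T| + 1)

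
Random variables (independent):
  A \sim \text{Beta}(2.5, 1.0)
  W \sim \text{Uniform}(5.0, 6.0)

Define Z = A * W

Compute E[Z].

For independent RVs: E[XY] = E[X]*E[Y]
E[A] = 0.71428571
E[W] = 5.5
E[Z] = 0.71428571 * 5.5 = 3.9285714

3.9285714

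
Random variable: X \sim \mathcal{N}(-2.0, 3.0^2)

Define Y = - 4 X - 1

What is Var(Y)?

For Y = aX + b: Var(Y) = a² * Var(X)
Var(X) = 3.0^2 = 9
Var(Y) = (-4)² * 9 = 16 * 9 = 144

144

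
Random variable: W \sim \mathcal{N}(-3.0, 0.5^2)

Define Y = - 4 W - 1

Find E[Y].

For Y = -4W - 1:
E[Y] = -4 * E[W] - 1
E[W] = -3.0 = -3
E[Y] = -4 * (-3) - 1 = 11

11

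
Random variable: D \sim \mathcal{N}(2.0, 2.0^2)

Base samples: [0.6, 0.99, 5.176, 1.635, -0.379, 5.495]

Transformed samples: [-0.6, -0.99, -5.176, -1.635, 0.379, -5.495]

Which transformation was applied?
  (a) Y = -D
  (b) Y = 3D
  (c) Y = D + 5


Checking option (a) Y = -D:
  D = 0.6 -> Y = -0.6 ✓
  D = 0.99 -> Y = -0.99 ✓
  D = 5.176 -> Y = -5.176 ✓
All samples match this transformation.

(a) -D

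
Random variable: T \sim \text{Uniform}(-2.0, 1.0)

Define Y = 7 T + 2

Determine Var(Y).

For Y = aT + b: Var(Y) = a² * Var(T)
Var(T) = (1 + 2)^2/12 = 0.75
Var(Y) = 7² * 0.75 = 49 * 0.75 = 36.75

36.75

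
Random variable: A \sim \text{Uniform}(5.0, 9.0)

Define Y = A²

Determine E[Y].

Using E[X²] = Var(X) + (E[X])²:
E[A] = 7
Var(A) = (9 - 5)^2/12 = 1.3333333
E[A²] = 1.3333333 + 7² = 1.3333333 + 49 = 50.333333

50.333333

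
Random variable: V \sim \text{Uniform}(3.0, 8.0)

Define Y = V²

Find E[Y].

E[V²] = Var(V) + (E[V])² = 2.0833333 + 30.25 = 32.333333

32.333333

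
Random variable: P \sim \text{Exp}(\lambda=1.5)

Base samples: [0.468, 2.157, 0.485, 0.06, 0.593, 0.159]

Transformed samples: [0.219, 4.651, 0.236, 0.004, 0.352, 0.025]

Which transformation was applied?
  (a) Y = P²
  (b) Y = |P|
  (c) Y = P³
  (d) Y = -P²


Checking option (a) Y = P²:
  P = 0.468 -> Y = 0.219 ✓
  P = 2.157 -> Y = 4.651 ✓
  P = 0.485 -> Y = 0.236 ✓
All samples match this transformation.

(a) P²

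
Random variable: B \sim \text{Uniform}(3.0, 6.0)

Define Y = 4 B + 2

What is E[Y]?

For Y = 4B + 2:
E[Y] = 4 * E[B] + 2
E[B] = (3 + 6)/2 = 4.5
E[Y] = 4 * 4.5 + 2 = 20

20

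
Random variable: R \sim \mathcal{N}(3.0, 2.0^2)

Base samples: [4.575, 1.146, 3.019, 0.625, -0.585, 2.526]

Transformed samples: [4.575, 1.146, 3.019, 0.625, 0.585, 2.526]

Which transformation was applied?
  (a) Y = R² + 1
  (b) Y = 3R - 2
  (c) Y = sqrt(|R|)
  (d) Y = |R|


Checking option (d) Y = |R|:
  R = 4.575 -> Y = 4.575 ✓
  R = 1.146 -> Y = 1.146 ✓
  R = 3.019 -> Y = 3.019 ✓
All samples match this transformation.

(d) |R|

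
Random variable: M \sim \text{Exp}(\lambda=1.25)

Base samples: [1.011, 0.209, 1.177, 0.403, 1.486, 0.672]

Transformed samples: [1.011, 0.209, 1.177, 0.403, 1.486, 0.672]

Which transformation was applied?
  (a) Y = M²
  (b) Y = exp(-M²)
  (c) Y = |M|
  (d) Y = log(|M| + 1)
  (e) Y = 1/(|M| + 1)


Checking option (c) Y = |M|:
  M = 1.011 -> Y = 1.011 ✓
  M = 0.209 -> Y = 0.209 ✓
  M = 1.177 -> Y = 1.177 ✓
All samples match this transformation.

(c) |M|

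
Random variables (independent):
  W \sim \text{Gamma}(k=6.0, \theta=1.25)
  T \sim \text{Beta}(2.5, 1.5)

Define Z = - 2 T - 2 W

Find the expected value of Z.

E[Z] = -2*E[W] - 2*E[T]
E[W] = 7.5
E[T] = 0.625
E[Z] = -2*7.5 - 2*0.625 = -16.25

-16.25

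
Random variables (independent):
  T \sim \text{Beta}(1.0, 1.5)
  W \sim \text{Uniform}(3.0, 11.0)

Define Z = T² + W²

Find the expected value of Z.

E[Z] = E[T²] + E[W²]
E[T²] = Var(T) + E[T]² = 0.068571429 + 0.16 = 0.22857143
E[W²] = Var(W) + E[W]² = 5.3333333 + 49 = 54.333333
E[Z] = 0.22857143 + 54.333333 = 54.561905

54.561905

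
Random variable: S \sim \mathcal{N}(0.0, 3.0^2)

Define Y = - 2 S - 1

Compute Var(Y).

For Y = aS + b: Var(Y) = a² * Var(S)
Var(S) = 3.0^2 = 9
Var(Y) = (-2)² * 9 = 4 * 9 = 36

36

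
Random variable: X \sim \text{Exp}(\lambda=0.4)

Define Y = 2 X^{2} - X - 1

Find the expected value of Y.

E[Y] = 2*E[X²] - 1*E[X] - 1
E[X] = 2.5
E[X²] = Var(X) + (E[X])² = 6.25 + 6.25 = 12.5
E[Y] = 2*12.5 - 1*2.5 - 1 = 21.5

21.5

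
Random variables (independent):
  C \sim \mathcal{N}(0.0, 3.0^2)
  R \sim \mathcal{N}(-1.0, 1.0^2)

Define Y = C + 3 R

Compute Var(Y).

For independent RVs: Var(aX + bY) = a²Var(X) + b²Var(Y)
Var(C) = 9
Var(R) = 1
Var(Y) = 1²*9 + 3²*1
= 1*9 + 9*1 = 18

18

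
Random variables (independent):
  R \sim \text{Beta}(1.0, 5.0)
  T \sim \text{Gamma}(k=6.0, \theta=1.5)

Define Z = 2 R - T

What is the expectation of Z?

E[Z] = 2*E[R] - 1*E[T]
E[R] = 0.16666667
E[T] = 9
E[Z] = 2*0.16666667 - 1*9 = -8.6666667

-8.6666667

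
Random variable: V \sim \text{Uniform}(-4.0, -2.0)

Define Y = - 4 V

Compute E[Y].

For Y = -4V:
E[Y] = -4 * E[V]
E[V] = (-4 - 2)/2 = -3
E[Y] = -4 * (-3) = 12

12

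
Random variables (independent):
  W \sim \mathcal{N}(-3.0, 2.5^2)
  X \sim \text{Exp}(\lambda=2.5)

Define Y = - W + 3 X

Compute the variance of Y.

For independent RVs: Var(aX + bY) = a²Var(X) + b²Var(Y)
Var(W) = 6.25
Var(X) = 0.16
Var(Y) = (-1)²*6.25 + 3²*0.16
= 1*6.25 + 9*0.16 = 7.69

7.69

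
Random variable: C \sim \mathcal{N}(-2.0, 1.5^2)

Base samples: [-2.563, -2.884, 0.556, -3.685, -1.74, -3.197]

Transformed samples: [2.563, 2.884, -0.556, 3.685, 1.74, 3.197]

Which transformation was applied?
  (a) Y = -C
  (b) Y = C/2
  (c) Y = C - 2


Checking option (a) Y = -C:
  C = -2.563 -> Y = 2.563 ✓
  C = -2.884 -> Y = 2.884 ✓
  C = 0.556 -> Y = -0.556 ✓
All samples match this transformation.

(a) -C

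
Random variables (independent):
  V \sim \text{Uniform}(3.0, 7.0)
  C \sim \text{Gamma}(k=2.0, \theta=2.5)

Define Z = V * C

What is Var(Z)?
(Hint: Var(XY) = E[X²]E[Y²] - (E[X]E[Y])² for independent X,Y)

Var(XY) = E[X²]E[Y²] - (E[X]E[Y])²
E[V] = 5, Var(V) = 1.3333333
E[C] = 5, Var(C) = 12.5
E[V²] = 1.3333333 + 5² = 26.333333
E[C²] = 12.5 + 5² = 37.5
Var(Z) = 26.333333*37.5 - (5*5)²
= 987.5 - 625 = 362.5

362.5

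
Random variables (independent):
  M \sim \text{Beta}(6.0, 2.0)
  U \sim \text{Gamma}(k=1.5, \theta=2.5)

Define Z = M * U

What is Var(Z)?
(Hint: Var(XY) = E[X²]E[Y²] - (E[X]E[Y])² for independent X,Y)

Var(XY) = E[X²]E[Y²] - (E[X]E[Y])²
E[M] = 0.75, Var(M) = 0.020833333
E[U] = 3.75, Var(U) = 9.375
E[M²] = 0.020833333 + 0.75² = 0.58333333
E[U²] = 9.375 + 3.75² = 23.4375
Var(Z) = 0.58333333*23.4375 - (0.75*3.75)²
= 13.671875 - 7.9101562 = 5.7617188

5.7617188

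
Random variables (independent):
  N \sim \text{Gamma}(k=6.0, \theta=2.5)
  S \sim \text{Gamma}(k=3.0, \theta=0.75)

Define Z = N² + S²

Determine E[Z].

E[Z] = E[N²] + E[S²]
E[N²] = Var(N) + E[N]² = 37.5 + 225 = 262.5
E[S²] = Var(S) + E[S]² = 1.6875 + 5.0625 = 6.75
E[Z] = 262.5 + 6.75 = 269.25

269.25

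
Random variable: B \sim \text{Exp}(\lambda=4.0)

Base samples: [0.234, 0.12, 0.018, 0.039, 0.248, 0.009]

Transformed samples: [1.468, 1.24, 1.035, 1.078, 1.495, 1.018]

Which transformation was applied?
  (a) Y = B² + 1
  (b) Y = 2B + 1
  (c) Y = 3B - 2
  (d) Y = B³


Checking option (b) Y = 2B + 1:
  B = 0.234 -> Y = 1.468 ✓
  B = 0.12 -> Y = 1.24 ✓
  B = 0.018 -> Y = 1.035 ✓
All samples match this transformation.

(b) 2B + 1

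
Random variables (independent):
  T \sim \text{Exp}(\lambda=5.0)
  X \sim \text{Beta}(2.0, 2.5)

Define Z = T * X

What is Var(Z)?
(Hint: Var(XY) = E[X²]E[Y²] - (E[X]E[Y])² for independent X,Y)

Var(XY) = E[X²]E[Y²] - (E[X]E[Y])²
E[T] = 0.2, Var(T) = 0.04
E[X] = 0.44444444, Var(X) = 0.044893378
E[T²] = 0.04 + 0.2² = 0.08
E[X²] = 0.044893378 + 0.44444444² = 0.24242424
Var(Z) = 0.08*0.24242424 - (0.2*0.44444444)²
= 0.019393939 - 0.0079012346 = 0.011492705

0.011492705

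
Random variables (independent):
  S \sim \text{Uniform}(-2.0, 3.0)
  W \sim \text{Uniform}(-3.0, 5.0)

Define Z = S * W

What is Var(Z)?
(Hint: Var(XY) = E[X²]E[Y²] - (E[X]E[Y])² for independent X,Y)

Var(XY) = E[X²]E[Y²] - (E[X]E[Y])²
E[S] = 0.5, Var(S) = 2.0833333
E[W] = 1, Var(W) = 5.3333333
E[S²] = 2.0833333 + 0.5² = 2.3333333
E[W²] = 5.3333333 + 1² = 6.3333333
Var(Z) = 2.3333333*6.3333333 - (0.5*1)²
= 14.777778 - 0.25 = 14.527778

14.527778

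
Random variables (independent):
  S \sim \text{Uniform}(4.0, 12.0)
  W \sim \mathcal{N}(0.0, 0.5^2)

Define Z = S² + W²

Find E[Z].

E[Z] = E[S²] + E[W²]
E[S²] = Var(S) + E[S]² = 5.3333333 + 64 = 69.333333
E[W²] = Var(W) + E[W]² = 0.25 + 0 = 0.25
E[Z] = 69.333333 + 0.25 = 69.583333

69.583333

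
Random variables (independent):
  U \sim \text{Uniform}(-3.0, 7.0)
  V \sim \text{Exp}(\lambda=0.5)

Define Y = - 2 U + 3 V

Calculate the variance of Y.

For independent RVs: Var(aX + bY) = a²Var(X) + b²Var(Y)
Var(U) = 8.3333333
Var(V) = 4
Var(Y) = (-2)²*8.3333333 + 3²*4
= 4*8.3333333 + 9*4 = 69.333333

69.333333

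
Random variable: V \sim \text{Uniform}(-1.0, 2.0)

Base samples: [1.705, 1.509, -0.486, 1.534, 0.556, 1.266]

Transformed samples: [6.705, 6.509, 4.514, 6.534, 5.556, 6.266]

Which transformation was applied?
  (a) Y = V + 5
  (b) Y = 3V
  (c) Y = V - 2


Checking option (a) Y = V + 5:
  V = 1.705 -> Y = 6.705 ✓
  V = 1.509 -> Y = 6.509 ✓
  V = -0.486 -> Y = 4.514 ✓
All samples match this transformation.

(a) V + 5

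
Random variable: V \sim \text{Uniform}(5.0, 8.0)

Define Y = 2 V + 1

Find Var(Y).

For Y = aV + b: Var(Y) = a² * Var(V)
Var(V) = (8 - 5)^2/12 = 0.75
Var(Y) = 2² * 0.75 = 4 * 0.75 = 3

3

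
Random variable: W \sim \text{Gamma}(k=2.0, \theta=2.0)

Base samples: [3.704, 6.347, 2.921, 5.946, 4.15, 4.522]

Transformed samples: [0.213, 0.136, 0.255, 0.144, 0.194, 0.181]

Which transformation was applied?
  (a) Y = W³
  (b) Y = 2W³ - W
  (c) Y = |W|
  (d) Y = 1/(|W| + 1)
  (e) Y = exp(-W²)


Checking option (d) Y = 1/(|W| + 1):
  W = 3.704 -> Y = 0.213 ✓
  W = 6.347 -> Y = 0.136 ✓
  W = 2.921 -> Y = 0.255 ✓
All samples match this transformation.

(d) 1/(|W| + 1)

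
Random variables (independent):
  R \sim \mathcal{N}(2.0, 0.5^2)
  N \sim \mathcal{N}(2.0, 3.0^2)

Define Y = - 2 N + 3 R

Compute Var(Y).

For independent RVs: Var(aX + bY) = a²Var(X) + b²Var(Y)
Var(R) = 0.25
Var(N) = 9
Var(Y) = 3²*0.25 + (-2)²*9
= 9*0.25 + 4*9 = 38.25

38.25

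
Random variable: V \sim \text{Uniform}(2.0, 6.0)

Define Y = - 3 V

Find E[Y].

For Y = -3V:
E[Y] = -3 * E[V]
E[V] = (2 + 6)/2 = 4
E[Y] = -3 * 4 = -12

-12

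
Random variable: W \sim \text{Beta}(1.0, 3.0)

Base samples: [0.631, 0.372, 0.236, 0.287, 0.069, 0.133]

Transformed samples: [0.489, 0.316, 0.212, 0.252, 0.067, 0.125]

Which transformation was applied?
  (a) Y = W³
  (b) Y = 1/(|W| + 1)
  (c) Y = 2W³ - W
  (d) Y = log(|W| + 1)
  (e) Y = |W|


Checking option (d) Y = log(|W| + 1):
  W = 0.631 -> Y = 0.489 ✓
  W = 0.372 -> Y = 0.316 ✓
  W = 0.236 -> Y = 0.212 ✓
All samples match this transformation.

(d) log(|W| + 1)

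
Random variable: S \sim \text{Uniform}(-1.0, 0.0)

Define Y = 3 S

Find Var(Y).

For Y = aS + b: Var(Y) = a² * Var(S)
Var(S) = (0 + 1)^2/12 = 0.083333333
Var(Y) = 3² * 0.083333333 = 9 * 0.083333333 = 0.75

0.75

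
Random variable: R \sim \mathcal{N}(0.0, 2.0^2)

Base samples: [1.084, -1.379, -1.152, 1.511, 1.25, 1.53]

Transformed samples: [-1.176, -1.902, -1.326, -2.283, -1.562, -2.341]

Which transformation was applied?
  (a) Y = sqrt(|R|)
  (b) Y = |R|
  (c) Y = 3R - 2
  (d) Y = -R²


Checking option (d) Y = -R²:
  R = 1.084 -> Y = -1.176 ✓
  R = -1.379 -> Y = -1.902 ✓
  R = -1.152 -> Y = -1.326 ✓
All samples match this transformation.

(d) -R²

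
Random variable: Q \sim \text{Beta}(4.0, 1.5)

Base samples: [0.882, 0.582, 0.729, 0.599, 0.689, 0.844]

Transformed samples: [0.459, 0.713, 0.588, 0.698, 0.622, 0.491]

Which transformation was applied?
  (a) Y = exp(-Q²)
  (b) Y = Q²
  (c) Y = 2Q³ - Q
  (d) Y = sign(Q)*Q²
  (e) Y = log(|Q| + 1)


Checking option (a) Y = exp(-Q²):
  Q = 0.882 -> Y = 0.459 ✓
  Q = 0.582 -> Y = 0.713 ✓
  Q = 0.729 -> Y = 0.588 ✓
All samples match this transformation.

(a) exp(-Q²)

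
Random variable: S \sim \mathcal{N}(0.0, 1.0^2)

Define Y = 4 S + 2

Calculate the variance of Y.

For Y = aS + b: Var(Y) = a² * Var(S)
Var(S) = 1.0^2 = 1
Var(Y) = 4² * 1 = 16 * 1 = 16

16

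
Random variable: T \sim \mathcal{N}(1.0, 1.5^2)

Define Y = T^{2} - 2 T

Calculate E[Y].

E[Y] = 1*E[T²] - 2*E[T]
E[T] = 1
E[T²] = Var(T) + (E[T])² = 2.25 + 1 = 3.25
E[Y] = 1*3.25 - 2*1 = 1.25

1.25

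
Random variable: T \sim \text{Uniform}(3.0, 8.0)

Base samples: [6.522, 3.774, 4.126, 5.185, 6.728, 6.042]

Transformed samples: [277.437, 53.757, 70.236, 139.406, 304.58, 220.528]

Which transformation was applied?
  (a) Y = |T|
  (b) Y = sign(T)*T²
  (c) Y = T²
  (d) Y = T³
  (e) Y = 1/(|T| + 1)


Checking option (d) Y = T³:
  T = 6.522 -> Y = 277.437 ✓
  T = 3.774 -> Y = 53.757 ✓
  T = 4.126 -> Y = 70.236 ✓
All samples match this transformation.

(d) T³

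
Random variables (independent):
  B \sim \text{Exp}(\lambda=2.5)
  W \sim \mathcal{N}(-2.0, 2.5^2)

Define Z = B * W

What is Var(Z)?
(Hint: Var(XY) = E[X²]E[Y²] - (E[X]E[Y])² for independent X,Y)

Var(XY) = E[X²]E[Y²] - (E[X]E[Y])²
E[B] = 0.4, Var(B) = 0.16
E[W] = -2, Var(W) = 6.25
E[B²] = 0.16 + 0.4² = 0.32
E[W²] = 6.25 + (-2)² = 10.25
Var(Z) = 0.32*10.25 - (0.4*(-2))²
= 3.28 - 0.64 = 2.64

2.64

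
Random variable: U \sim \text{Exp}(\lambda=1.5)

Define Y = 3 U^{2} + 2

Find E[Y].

E[Y] = 3*E[U²] + 2
E[U] = 0.66666667
E[U²] = Var(U) + (E[U])² = 0.44444444 + 0.44444444 = 0.88888889
E[Y] = 3*0.88888889 + 2 = 4.6666667

4.6666667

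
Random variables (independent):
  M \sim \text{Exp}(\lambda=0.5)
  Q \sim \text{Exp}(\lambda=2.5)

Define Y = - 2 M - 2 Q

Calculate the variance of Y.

For independent RVs: Var(aX + bY) = a²Var(X) + b²Var(Y)
Var(M) = 4
Var(Q) = 0.16
Var(Y) = (-2)²*4 + (-2)²*0.16
= 4*4 + 4*0.16 = 16.64

16.64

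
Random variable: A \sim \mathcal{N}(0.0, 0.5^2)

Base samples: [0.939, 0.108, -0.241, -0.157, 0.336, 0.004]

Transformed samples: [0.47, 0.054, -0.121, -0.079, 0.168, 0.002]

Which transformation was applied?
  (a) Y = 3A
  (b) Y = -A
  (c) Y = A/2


Checking option (c) Y = A/2:
  A = 0.939 -> Y = 0.47 ✓
  A = 0.108 -> Y = 0.054 ✓
  A = -0.241 -> Y = -0.121 ✓
All samples match this transformation.

(c) A/2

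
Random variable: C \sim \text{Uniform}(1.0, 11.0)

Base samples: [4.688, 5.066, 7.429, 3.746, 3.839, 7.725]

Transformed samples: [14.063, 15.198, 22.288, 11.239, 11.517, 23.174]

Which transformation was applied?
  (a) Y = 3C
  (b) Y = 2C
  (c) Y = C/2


Checking option (a) Y = 3C:
  C = 4.688 -> Y = 14.063 ✓
  C = 5.066 -> Y = 15.198 ✓
  C = 7.429 -> Y = 22.288 ✓
All samples match this transformation.

(a) 3C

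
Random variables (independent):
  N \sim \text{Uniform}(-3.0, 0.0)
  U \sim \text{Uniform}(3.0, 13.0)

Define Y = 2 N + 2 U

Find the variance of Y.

For independent RVs: Var(aX + bY) = a²Var(X) + b²Var(Y)
Var(N) = 0.75
Var(U) = 8.3333333
Var(Y) = 2²*0.75 + 2²*8.3333333
= 4*0.75 + 4*8.3333333 = 36.333333

36.333333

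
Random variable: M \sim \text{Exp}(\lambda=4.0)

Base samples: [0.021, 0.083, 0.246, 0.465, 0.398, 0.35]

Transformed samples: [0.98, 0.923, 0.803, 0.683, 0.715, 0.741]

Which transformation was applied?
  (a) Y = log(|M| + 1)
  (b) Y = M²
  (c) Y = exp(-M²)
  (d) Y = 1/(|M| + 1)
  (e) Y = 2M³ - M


Checking option (d) Y = 1/(|M| + 1):
  M = 0.021 -> Y = 0.98 ✓
  M = 0.083 -> Y = 0.923 ✓
  M = 0.246 -> Y = 0.803 ✓
All samples match this transformation.

(d) 1/(|M| + 1)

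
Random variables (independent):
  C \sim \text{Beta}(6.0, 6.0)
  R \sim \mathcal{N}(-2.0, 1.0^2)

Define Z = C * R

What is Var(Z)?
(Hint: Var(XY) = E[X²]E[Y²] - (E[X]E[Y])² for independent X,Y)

Var(XY) = E[X²]E[Y²] - (E[X]E[Y])²
E[C] = 0.5, Var(C) = 0.019230769
E[R] = -2, Var(R) = 1
E[C²] = 0.019230769 + 0.5² = 0.26923077
E[R²] = 1 + (-2)² = 5
Var(Z) = 0.26923077*5 - (0.5*(-2))²
= 1.3461538 - 1 = 0.34615385

0.34615385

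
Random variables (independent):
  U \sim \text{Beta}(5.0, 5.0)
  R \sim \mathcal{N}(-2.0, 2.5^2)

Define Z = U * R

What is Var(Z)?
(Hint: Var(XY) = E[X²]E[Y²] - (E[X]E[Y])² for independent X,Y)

Var(XY) = E[X²]E[Y²] - (E[X]E[Y])²
E[U] = 0.5, Var(U) = 0.022727273
E[R] = -2, Var(R) = 6.25
E[U²] = 0.022727273 + 0.5² = 0.27272727
E[R²] = 6.25 + (-2)² = 10.25
Var(Z) = 0.27272727*10.25 - (0.5*(-2))²
= 2.7954545 - 1 = 1.7954545

1.7954545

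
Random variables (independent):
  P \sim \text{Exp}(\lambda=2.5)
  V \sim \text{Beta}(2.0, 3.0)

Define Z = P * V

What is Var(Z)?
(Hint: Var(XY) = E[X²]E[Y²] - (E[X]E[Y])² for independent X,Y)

Var(XY) = E[X²]E[Y²] - (E[X]E[Y])²
E[P] = 0.4, Var(P) = 0.16
E[V] = 0.4, Var(V) = 0.04
E[P²] = 0.16 + 0.4² = 0.32
E[V²] = 0.04 + 0.4² = 0.2
Var(Z) = 0.32*0.2 - (0.4*0.4)²
= 0.064 - 0.0256 = 0.0384

0.0384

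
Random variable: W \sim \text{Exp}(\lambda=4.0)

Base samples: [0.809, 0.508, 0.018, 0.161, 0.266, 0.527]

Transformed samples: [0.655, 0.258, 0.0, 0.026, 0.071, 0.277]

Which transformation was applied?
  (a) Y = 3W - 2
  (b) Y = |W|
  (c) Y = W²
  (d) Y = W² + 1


Checking option (c) Y = W²:
  W = 0.809 -> Y = 0.655 ✓
  W = 0.508 -> Y = 0.258 ✓
  W = 0.018 -> Y = 0.0 ✓
All samples match this transformation.

(c) W²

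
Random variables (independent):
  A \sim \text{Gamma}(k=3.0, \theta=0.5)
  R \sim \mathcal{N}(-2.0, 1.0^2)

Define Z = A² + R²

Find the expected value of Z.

E[Z] = E[A²] + E[R²]
E[A²] = Var(A) + E[A]² = 0.75 + 2.25 = 3
E[R²] = Var(R) + E[R]² = 1 + 4 = 5
E[Z] = 3 + 5 = 8

8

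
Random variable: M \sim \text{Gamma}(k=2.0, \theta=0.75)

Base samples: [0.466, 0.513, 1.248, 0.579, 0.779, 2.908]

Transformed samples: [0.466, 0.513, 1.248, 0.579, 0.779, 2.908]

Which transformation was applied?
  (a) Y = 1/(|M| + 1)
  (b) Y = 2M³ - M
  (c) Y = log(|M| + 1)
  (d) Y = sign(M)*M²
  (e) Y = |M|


Checking option (e) Y = |M|:
  M = 0.466 -> Y = 0.466 ✓
  M = 0.513 -> Y = 0.513 ✓
  M = 1.248 -> Y = 1.248 ✓
All samples match this transformation.

(e) |M|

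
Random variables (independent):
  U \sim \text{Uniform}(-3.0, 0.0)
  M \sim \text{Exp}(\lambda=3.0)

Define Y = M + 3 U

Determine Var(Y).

For independent RVs: Var(aX + bY) = a²Var(X) + b²Var(Y)
Var(U) = 0.75
Var(M) = 0.11111111
Var(Y) = 3²*0.75 + 1²*0.11111111
= 9*0.75 + 1*0.11111111 = 6.8611111

6.8611111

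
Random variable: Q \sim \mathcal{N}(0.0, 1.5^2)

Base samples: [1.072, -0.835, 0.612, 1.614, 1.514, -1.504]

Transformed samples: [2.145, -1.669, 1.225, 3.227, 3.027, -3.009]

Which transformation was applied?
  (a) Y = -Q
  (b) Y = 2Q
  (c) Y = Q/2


Checking option (b) Y = 2Q:
  Q = 1.072 -> Y = 2.145 ✓
  Q = -0.835 -> Y = -1.669 ✓
  Q = 0.612 -> Y = 1.225 ✓
All samples match this transformation.

(b) 2Q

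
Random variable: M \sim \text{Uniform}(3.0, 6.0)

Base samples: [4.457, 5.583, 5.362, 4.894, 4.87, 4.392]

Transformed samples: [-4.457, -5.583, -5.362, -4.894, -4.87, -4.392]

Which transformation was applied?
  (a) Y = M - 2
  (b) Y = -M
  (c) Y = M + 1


Checking option (b) Y = -M:
  M = 4.457 -> Y = -4.457 ✓
  M = 5.583 -> Y = -5.583 ✓
  M = 5.362 -> Y = -5.362 ✓
All samples match this transformation.

(b) -M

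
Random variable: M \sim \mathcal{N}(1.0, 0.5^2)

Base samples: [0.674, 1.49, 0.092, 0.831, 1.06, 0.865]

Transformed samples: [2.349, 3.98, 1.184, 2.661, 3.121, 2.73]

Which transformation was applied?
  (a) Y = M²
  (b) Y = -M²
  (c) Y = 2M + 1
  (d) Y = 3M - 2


Checking option (c) Y = 2M + 1:
  M = 0.674 -> Y = 2.349 ✓
  M = 1.49 -> Y = 3.98 ✓
  M = 0.092 -> Y = 1.184 ✓
All samples match this transformation.

(c) 2M + 1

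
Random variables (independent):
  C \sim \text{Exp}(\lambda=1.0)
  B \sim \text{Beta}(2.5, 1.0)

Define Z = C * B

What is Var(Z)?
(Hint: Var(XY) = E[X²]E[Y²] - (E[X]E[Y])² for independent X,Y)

Var(XY) = E[X²]E[Y²] - (E[X]E[Y])²
E[C] = 1, Var(C) = 1
E[B] = 0.71428571, Var(B) = 0.045351474
E[C²] = 1 + 1² = 2
E[B²] = 0.045351474 + 0.71428571² = 0.55555556
Var(Z) = 2*0.55555556 - (1*0.71428571)²
= 1.1111111 - 0.51020408 = 0.60090703

0.60090703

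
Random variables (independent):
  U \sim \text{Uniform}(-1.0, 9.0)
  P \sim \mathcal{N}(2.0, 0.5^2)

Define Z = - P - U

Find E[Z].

E[Z] = -1*E[U] - 1*E[P]
E[U] = 4
E[P] = 2
E[Z] = -1*4 - 1*2 = -6

-6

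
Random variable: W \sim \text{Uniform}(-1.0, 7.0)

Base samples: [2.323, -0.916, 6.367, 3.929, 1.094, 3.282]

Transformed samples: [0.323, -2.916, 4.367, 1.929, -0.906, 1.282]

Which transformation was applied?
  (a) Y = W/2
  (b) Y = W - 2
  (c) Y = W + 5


Checking option (b) Y = W - 2:
  W = 2.323 -> Y = 0.323 ✓
  W = -0.916 -> Y = -2.916 ✓
  W = 6.367 -> Y = 4.367 ✓
All samples match this transformation.

(b) W - 2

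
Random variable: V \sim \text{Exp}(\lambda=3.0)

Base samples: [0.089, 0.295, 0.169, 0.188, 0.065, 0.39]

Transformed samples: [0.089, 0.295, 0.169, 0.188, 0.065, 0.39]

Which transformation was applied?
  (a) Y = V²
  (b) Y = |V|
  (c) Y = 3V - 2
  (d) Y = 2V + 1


Checking option (b) Y = |V|:
  V = 0.089 -> Y = 0.089 ✓
  V = 0.295 -> Y = 0.295 ✓
  V = 0.169 -> Y = 0.169 ✓
All samples match this transformation.

(b) |V|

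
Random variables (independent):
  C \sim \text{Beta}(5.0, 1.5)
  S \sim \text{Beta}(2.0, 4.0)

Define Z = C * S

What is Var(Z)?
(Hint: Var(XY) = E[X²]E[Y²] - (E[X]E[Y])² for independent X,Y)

Var(XY) = E[X²]E[Y²] - (E[X]E[Y])²
E[C] = 0.76923077, Var(C) = 0.023668639
E[S] = 0.33333333, Var(S) = 0.031746032
E[C²] = 0.023668639 + 0.76923077² = 0.61538462
E[S²] = 0.031746032 + 0.33333333² = 0.14285714
Var(Z) = 0.61538462*0.14285714 - (0.76923077*0.33333333)²
= 0.087912088 - 0.06574622 = 0.022165868

0.022165868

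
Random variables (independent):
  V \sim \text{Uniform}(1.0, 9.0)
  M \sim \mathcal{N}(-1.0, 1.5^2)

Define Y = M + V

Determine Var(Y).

For independent RVs: Var(aX + bY) = a²Var(X) + b²Var(Y)
Var(V) = 5.3333333
Var(M) = 2.25
Var(Y) = 1²*5.3333333 + 1²*2.25
= 1*5.3333333 + 1*2.25 = 7.5833333

7.5833333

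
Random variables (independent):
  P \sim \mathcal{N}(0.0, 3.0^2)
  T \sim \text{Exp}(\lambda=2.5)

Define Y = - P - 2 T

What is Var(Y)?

For independent RVs: Var(aX + bY) = a²Var(X) + b²Var(Y)
Var(P) = 9
Var(T) = 0.16
Var(Y) = (-1)²*9 + (-2)²*0.16
= 1*9 + 4*0.16 = 9.64

9.64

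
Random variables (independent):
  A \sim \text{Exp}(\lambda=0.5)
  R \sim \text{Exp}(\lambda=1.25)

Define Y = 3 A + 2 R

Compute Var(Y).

For independent RVs: Var(aX + bY) = a²Var(X) + b²Var(Y)
Var(A) = 4
Var(R) = 0.64
Var(Y) = 3²*4 + 2²*0.64
= 9*4 + 4*0.64 = 38.56

38.56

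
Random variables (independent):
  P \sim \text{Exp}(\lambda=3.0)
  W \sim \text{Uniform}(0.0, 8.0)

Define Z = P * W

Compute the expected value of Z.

For independent RVs: E[XY] = E[X]*E[Y]
E[P] = 0.33333333
E[W] = 4
E[Z] = 0.33333333 * 4 = 1.3333333

1.3333333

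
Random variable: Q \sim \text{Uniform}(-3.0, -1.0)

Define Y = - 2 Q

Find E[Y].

For Y = -2Q:
E[Y] = -2 * E[Q]
E[Q] = (-3 - 1)/2 = -2
E[Y] = -2 * (-2) = 4

4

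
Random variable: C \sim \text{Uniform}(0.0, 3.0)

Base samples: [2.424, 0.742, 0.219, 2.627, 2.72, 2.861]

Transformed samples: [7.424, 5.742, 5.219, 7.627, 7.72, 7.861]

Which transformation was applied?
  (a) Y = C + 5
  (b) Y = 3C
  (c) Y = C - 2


Checking option (a) Y = C + 5:
  C = 2.424 -> Y = 7.424 ✓
  C = 0.742 -> Y = 5.742 ✓
  C = 0.219 -> Y = 5.219 ✓
All samples match this transformation.

(a) C + 5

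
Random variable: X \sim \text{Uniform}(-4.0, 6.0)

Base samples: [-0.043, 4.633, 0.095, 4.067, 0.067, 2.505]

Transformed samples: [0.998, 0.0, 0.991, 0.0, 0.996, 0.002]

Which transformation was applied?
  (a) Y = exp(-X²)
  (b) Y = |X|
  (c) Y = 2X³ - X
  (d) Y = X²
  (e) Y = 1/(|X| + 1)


Checking option (a) Y = exp(-X²):
  X = -0.043 -> Y = 0.998 ✓
  X = 4.633 -> Y = 0.0 ✓
  X = 0.095 -> Y = 0.991 ✓
All samples match this transformation.

(a) exp(-X²)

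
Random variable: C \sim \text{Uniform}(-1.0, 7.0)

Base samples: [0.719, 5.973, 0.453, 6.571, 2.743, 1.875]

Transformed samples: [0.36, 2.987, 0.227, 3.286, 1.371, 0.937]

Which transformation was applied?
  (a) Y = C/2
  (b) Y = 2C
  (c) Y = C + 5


Checking option (a) Y = C/2:
  C = 0.719 -> Y = 0.36 ✓
  C = 5.973 -> Y = 2.987 ✓
  C = 0.453 -> Y = 0.227 ✓
All samples match this transformation.

(a) C/2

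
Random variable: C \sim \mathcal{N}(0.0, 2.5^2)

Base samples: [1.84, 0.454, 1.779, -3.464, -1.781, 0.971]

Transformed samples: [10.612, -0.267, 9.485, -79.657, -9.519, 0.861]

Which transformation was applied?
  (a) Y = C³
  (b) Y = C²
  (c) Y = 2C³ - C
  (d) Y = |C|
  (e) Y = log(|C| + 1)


Checking option (c) Y = 2C³ - C:
  C = 1.84 -> Y = 10.612 ✓
  C = 0.454 -> Y = -0.267 ✓
  C = 1.779 -> Y = 9.485 ✓
All samples match this transformation.

(c) 2C³ - C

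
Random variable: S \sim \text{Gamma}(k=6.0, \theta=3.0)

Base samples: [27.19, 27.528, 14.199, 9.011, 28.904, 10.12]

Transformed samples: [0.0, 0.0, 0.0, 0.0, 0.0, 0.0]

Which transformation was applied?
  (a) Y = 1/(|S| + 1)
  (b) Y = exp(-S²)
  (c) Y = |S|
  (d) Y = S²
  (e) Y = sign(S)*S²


Checking option (b) Y = exp(-S²):
  S = 27.19 -> Y = 0.0 ✓
  S = 27.528 -> Y = 0.0 ✓
  S = 14.199 -> Y = 0.0 ✓
All samples match this transformation.

(b) exp(-S²)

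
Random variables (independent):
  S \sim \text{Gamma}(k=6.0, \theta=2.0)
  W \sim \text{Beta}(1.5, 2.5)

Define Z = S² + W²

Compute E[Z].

E[Z] = E[S²] + E[W²]
E[S²] = Var(S) + E[S]² = 24 + 144 = 168
E[W²] = Var(W) + E[W]² = 0.046875 + 0.140625 = 0.1875
E[Z] = 168 + 0.1875 = 168.1875

168.1875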